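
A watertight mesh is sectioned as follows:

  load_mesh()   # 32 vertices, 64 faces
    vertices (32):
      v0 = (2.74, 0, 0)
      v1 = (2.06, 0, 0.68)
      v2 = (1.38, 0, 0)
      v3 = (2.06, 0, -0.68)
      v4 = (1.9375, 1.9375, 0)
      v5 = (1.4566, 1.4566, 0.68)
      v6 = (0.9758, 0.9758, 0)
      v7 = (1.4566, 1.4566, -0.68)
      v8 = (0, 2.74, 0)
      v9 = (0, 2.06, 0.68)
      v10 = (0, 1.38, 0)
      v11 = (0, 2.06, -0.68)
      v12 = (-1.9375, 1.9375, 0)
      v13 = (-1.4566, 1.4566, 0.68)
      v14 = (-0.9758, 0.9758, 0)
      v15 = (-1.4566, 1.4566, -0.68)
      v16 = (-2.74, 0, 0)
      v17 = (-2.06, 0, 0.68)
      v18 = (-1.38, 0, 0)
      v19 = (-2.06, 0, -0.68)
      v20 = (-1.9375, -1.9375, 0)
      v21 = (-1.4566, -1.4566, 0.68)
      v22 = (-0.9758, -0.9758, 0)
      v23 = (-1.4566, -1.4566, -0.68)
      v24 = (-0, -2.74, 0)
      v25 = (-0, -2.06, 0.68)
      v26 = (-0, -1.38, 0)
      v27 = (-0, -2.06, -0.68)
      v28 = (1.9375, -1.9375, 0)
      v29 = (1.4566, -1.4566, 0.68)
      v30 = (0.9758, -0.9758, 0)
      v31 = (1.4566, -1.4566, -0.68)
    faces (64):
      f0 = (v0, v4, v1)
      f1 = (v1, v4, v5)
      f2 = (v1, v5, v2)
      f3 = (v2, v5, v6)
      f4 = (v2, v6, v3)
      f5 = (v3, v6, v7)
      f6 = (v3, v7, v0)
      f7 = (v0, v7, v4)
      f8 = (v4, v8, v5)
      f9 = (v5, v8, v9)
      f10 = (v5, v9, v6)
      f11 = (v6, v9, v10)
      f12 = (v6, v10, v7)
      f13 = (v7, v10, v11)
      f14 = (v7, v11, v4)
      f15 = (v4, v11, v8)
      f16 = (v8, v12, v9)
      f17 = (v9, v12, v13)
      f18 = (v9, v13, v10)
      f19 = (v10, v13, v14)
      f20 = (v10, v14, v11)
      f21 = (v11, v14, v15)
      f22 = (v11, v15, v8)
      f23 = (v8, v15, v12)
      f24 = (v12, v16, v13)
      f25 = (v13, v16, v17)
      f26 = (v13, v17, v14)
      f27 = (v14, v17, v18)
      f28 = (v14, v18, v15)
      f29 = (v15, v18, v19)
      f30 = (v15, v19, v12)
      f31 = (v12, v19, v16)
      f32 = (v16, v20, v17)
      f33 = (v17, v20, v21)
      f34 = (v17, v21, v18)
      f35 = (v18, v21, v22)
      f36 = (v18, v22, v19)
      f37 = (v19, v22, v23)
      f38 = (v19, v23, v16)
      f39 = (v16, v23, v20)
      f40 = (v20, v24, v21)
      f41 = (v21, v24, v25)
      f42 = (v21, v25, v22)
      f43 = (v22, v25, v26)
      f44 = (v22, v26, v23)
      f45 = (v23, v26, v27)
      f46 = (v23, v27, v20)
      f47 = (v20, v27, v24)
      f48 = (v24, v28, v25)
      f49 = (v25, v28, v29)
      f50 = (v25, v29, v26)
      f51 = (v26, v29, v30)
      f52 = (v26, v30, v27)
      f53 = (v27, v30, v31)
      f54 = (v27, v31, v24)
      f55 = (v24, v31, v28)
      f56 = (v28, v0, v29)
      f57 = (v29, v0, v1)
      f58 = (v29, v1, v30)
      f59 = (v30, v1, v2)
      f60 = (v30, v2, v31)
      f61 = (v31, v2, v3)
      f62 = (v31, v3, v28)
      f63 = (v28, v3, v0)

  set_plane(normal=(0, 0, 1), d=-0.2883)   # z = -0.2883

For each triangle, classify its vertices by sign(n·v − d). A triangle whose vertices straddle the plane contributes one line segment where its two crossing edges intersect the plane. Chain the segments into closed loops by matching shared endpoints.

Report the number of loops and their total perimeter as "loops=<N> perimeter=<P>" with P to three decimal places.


Straddling triangles (32 of 64):
  (v2,v6,v3) [++-] → (1.43547, 0.56209, -0.2883)–(1.6683, 0, -0.2883)  len=0.6084
  (v3,v6,v7) [-+-] → (1.43547, 0.56209, -0.2883)–(1.17965, 1.17965, -0.2883)  len=0.6684
  (v3,v7,v0) [--+] → (2.19588, 0.617556, -0.2883)–(2.4517, 0, -0.2883)  len=0.6684
  (v0,v7,v4) [+-+] → (2.19588, 0.617556, -0.2883)–(1.73361, 1.73361, -0.2883)  len=1.2080
  (v6,v10,v7) [++-] → (0.617556, 1.41248, -0.2883)–(1.17965, 1.17965, -0.2883)  len=0.6084
  (v7,v10,v11) [-+-] → (0.617556, 1.41248, -0.2883)–(0, 1.6683, -0.2883)  len=0.6684
  (v7,v11,v4) [--+] → (1.11606, 1.98944, -0.2883)–(1.73361, 1.73361, -0.2883)  len=0.6684
  (v4,v11,v8) [+-+] → (1.11606, 1.98944, -0.2883)–(0, 2.4517, -0.2883)  len=1.2080
  (v10,v14,v11) [++-] → (-0.56209, 1.43547, -0.2883)–(0, 1.6683, -0.2883)  len=0.6084
  (v11,v14,v15) [-+-] → (-0.56209, 1.43547, -0.2883)–(-1.17965, 1.17965, -0.2883)  len=0.6684
  (v11,v15,v8) [--+] → (-0.617556, 2.19588, -0.2883)–(0, 2.4517, -0.2883)  len=0.6684
  (v8,v15,v12) [+-+] → (-0.617556, 2.19588, -0.2883)–(-1.73361, 1.73361, -0.2883)  len=1.2080
  (v14,v18,v15) [++-] → (-1.41248, 0.617556, -0.2883)–(-1.17965, 1.17965, -0.2883)  len=0.6084
  (v15,v18,v19) [-+-] → (-1.41248, 0.617556, -0.2883)–(-1.6683, 0, -0.2883)  len=0.6684
  (v15,v19,v12) [--+] → (-1.98944, 1.11606, -0.2883)–(-1.73361, 1.73361, -0.2883)  len=0.6684
  (v12,v19,v16) [+-+] → (-1.98944, 1.11606, -0.2883)–(-2.4517, 0, -0.2883)  len=1.2080
  (v18,v22,v19) [++-] → (-1.43547, -0.56209, -0.2883)–(-1.6683, 0, -0.2883)  len=0.6084
  (v19,v22,v23) [-+-] → (-1.43547, -0.56209, -0.2883)–(-1.17965, -1.17965, -0.2883)  len=0.6684
  (v19,v23,v16) [--+] → (-2.19588, -0.617556, -0.2883)–(-2.4517, 0, -0.2883)  len=0.6684
  (v16,v23,v20) [+-+] → (-2.19588, -0.617556, -0.2883)–(-1.73361, -1.73361, -0.2883)  len=1.2080
  (v22,v26,v23) [++-] → (-0.617556, -1.41248, -0.2883)–(-1.17965, -1.17965, -0.2883)  len=0.6084
  (v23,v26,v27) [-+-] → (-0.617556, -1.41248, -0.2883)–(0, -1.6683, -0.2883)  len=0.6684
  (v23,v27,v20) [--+] → (-1.11606, -1.98944, -0.2883)–(-1.73361, -1.73361, -0.2883)  len=0.6684
  (v20,v27,v24) [+-+] → (-1.11606, -1.98944, -0.2883)–(0, -2.4517, -0.2883)  len=1.2080
  (v26,v30,v27) [++-] → (0.56209, -1.43547, -0.2883)–(0, -1.6683, -0.2883)  len=0.6084
  (v27,v30,v31) [-+-] → (0.56209, -1.43547, -0.2883)–(1.17965, -1.17965, -0.2883)  len=0.6684
  (v27,v31,v24) [--+] → (0.617556, -2.19588, -0.2883)–(0, -2.4517, -0.2883)  len=0.6684
  (v24,v31,v28) [+-+] → (0.617556, -2.19588, -0.2883)–(1.73361, -1.73361, -0.2883)  len=1.2080
  (v30,v2,v31) [++-] → (1.41248, -0.617556, -0.2883)–(1.17965, -1.17965, -0.2883)  len=0.6084
  (v31,v2,v3) [-+-] → (1.41248, -0.617556, -0.2883)–(1.6683, 0, -0.2883)  len=0.6684
  (v31,v3,v28) [--+] → (1.98944, -1.11606, -0.2883)–(1.73361, -1.73361, -0.2883)  len=0.6684
  (v28,v3,v0) [+-+] → (1.98944, -1.11606, -0.2883)–(2.4517, 0, -0.2883)  len=1.2080

Chained into 2 loop(s):
  loop 1: 16 segments, perimeter = 10.2148
  loop 2: 16 segments, perimeter = 15.0116
Total perimeter = 25.226

loops=2 perimeter=25.226


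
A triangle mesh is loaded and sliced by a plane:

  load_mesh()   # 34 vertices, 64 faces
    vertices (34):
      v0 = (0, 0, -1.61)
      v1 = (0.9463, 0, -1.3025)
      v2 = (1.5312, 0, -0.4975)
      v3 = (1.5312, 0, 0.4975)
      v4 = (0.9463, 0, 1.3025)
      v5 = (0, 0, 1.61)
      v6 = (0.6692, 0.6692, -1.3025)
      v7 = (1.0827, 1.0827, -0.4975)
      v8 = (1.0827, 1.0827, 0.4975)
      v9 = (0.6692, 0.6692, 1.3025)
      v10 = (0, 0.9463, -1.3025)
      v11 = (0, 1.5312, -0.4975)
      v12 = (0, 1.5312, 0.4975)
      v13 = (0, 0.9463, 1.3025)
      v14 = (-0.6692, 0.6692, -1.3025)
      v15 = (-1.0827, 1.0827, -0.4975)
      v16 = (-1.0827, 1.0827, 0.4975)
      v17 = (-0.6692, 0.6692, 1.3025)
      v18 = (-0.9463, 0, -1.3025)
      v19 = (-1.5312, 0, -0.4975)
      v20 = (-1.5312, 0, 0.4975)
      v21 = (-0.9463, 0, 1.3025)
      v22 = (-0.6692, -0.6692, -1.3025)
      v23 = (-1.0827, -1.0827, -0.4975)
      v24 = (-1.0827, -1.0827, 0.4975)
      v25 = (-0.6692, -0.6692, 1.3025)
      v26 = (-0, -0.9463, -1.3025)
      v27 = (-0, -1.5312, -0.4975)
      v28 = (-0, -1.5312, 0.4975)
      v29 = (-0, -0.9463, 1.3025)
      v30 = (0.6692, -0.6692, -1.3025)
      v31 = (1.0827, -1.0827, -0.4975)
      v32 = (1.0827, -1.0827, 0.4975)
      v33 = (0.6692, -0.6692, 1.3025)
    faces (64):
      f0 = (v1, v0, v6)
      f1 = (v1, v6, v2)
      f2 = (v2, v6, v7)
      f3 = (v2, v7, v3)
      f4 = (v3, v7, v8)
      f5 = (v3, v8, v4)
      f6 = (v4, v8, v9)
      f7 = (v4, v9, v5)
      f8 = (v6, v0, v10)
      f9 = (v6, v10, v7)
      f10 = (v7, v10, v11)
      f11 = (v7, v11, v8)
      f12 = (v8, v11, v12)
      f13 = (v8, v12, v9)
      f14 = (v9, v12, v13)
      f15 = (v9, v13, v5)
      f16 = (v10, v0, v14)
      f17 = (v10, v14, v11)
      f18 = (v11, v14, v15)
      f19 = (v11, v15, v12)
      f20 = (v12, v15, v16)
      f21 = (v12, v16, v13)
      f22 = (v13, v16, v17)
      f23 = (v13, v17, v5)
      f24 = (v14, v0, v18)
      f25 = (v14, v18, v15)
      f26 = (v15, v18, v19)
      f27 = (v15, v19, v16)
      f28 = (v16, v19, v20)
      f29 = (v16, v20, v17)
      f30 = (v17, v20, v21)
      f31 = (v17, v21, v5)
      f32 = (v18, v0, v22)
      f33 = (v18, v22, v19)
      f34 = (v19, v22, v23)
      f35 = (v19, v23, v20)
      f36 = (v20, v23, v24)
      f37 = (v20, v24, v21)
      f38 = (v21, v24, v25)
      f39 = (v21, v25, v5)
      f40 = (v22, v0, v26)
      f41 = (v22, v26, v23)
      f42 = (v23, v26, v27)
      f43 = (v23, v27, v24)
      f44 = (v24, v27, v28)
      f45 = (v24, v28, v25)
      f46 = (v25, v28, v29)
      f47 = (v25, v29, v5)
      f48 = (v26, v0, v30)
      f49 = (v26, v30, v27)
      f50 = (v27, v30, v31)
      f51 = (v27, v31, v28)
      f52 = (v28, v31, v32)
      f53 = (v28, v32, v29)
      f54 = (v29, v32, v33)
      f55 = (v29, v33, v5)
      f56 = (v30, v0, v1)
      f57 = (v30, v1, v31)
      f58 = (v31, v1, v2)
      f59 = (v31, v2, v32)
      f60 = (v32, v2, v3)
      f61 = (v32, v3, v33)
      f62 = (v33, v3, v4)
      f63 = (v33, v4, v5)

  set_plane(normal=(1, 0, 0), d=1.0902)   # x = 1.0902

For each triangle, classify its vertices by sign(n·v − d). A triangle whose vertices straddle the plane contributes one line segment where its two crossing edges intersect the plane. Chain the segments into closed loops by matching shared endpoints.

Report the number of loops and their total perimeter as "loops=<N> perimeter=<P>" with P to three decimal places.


Straddling triangles (10 of 64):
  (v1,v6,v2) [--+] → (1.0902, 0.342363, -0.909339)–(1.0902, 0, -1.10445)  len=0.3941
  (v2,v6,v7) [+--] → (1.0902, 0.342363, -0.909339)–(1.0902, 1.06459, -0.4975)  len=0.8314
  (v2,v7,v3) [+-+] → (1.0902, 1.06459, -0.4975)–(1.0902, 1.06459, -0.480861)  len=0.0166
  (v3,v7,v8) [+--] → (1.0902, 1.06459, -0.480861)–(1.0902, 1.06459, 0.4975)  len=0.9784
  (v3,v8,v4) [+--] → (1.0902, 1.06459, 0.4975)–(1.0902, 0, 1.10445)  len=1.2255
  (v31,v1,v2) [--+] → (1.0902, 0, -1.10445)–(1.0902, -1.06459, -0.4975)  len=1.2255
  (v31,v2,v32) [-+-] → (1.0902, -1.06459, -0.4975)–(1.0902, -1.06459, 0.480861)  len=0.9784
  (v32,v2,v3) [-++] → (1.0902, -1.06459, 0.480861)–(1.0902, -1.06459, 0.4975)  len=0.0166
  (v32,v3,v33) [-+-] → (1.0902, -1.06459, 0.4975)–(1.0902, -0.342363, 0.909339)  len=0.8314
  (v33,v3,v4) [-+-] → (1.0902, -0.342363, 0.909339)–(1.0902, 0, 1.10445)  len=0.3941

Chained into 1 loop(s):
  loop 1: 10 segments, perimeter = 6.8918
Total perimeter = 6.892

loops=1 perimeter=6.892


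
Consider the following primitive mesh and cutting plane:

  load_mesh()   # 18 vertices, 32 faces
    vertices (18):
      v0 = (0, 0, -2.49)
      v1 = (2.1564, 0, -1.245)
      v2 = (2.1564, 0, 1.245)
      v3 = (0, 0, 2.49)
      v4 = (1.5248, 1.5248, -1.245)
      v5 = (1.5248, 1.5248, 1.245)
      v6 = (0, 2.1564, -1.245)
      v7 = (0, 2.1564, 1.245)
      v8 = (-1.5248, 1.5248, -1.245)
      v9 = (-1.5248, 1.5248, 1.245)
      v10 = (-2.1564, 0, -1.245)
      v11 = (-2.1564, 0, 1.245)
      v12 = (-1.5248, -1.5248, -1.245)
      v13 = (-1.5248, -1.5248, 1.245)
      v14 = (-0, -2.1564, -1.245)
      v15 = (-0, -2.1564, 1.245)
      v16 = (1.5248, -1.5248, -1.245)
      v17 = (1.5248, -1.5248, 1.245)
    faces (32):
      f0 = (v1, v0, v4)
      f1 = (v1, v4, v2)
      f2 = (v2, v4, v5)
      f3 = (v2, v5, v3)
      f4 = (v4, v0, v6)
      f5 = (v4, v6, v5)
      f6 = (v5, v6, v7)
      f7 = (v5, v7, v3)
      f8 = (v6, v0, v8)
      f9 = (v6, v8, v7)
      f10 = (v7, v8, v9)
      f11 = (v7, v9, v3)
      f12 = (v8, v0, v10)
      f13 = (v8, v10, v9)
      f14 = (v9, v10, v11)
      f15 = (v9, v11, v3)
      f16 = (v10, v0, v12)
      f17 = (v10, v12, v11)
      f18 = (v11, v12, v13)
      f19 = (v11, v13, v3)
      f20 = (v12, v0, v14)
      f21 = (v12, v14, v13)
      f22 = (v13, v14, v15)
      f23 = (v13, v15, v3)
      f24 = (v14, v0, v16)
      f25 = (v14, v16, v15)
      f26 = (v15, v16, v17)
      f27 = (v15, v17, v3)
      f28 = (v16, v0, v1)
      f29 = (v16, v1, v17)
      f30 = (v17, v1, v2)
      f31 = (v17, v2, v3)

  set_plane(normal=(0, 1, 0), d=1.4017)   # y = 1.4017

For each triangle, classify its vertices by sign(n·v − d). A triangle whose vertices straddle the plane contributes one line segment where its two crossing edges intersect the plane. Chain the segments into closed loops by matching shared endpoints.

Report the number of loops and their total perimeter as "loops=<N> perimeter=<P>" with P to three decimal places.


loops=1 perimeter=11.549

Straddling triangles (12 of 32):
  (v1,v0,v4) [--+] → (1.4017, 1.4017, -1.34551)–(1.57579, 1.4017, -1.245)  len=0.2010
  (v1,v4,v2) [-+-] → (1.57579, 1.4017, -1.245)–(1.57579, 1.4017, -1.04398)  len=0.2010
  (v2,v4,v5) [-++] → (1.57579, 1.4017, -1.04398)–(1.57579, 1.4017, 1.245)  len=2.2890
  (v2,v5,v3) [-+-] → (1.57579, 1.4017, 1.245)–(1.4017, 1.4017, 1.34551)  len=0.2010
  (v4,v0,v6) [+-+] → (1.4017, 1.4017, -1.34551)–(0, 1.4017, -1.68073)  len=1.4412
  (v5,v7,v3) [++-] → (0, 1.4017, 1.68073)–(1.4017, 1.4017, 1.34551)  len=1.4412
  (v6,v0,v8) [+-+] → (0, 1.4017, -1.68073)–(-1.4017, 1.4017, -1.34551)  len=1.4412
  (v7,v9,v3) [++-] → (-1.4017, 1.4017, 1.34551)–(0, 1.4017, 1.68073)  len=1.4412
  (v8,v0,v10) [+--] → (-1.4017, 1.4017, -1.34551)–(-1.57579, 1.4017, -1.245)  len=0.2010
  (v8,v10,v9) [+-+] → (-1.57579, 1.4017, -1.245)–(-1.57579, 1.4017, 1.04398)  len=2.2890
  (v9,v10,v11) [+--] → (-1.57579, 1.4017, 1.04398)–(-1.57579, 1.4017, 1.245)  len=0.2010
  (v9,v11,v3) [+--] → (-1.57579, 1.4017, 1.245)–(-1.4017, 1.4017, 1.34551)  len=0.2010

Chained into 1 loop(s):
  loop 1: 12 segments, perimeter = 11.5490
Total perimeter = 11.549


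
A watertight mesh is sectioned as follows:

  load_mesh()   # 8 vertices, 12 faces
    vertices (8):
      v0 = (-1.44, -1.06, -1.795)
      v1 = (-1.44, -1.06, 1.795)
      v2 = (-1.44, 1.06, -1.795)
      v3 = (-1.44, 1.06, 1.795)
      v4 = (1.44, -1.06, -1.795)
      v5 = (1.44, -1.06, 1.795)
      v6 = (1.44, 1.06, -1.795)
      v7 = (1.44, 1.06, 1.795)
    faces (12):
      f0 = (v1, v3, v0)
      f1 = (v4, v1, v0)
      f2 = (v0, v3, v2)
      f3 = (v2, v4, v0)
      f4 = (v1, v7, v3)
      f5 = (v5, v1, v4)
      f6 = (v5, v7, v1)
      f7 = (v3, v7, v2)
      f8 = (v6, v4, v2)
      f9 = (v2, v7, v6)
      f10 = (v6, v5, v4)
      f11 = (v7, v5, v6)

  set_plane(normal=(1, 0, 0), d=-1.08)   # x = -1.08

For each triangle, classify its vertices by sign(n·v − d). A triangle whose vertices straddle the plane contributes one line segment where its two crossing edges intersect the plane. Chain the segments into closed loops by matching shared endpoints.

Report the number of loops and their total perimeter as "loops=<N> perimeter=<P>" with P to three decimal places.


loops=1 perimeter=11.420

Straddling triangles (8 of 12):
  (v4,v1,v0) [+--] → (-1.08, -1.06, 1.34625)–(-1.08, -1.06, -1.795)  len=3.1412
  (v2,v4,v0) [-+-] → (-1.08, 0.795, -1.795)–(-1.08, -1.06, -1.795)  len=1.8550
  (v1,v7,v3) [-+-] → (-1.08, -0.795, 1.795)–(-1.08, 1.06, 1.795)  len=1.8550
  (v5,v1,v4) [+-+] → (-1.08, -1.06, 1.795)–(-1.08, -1.06, 1.34625)  len=0.4487
  (v5,v7,v1) [++-] → (-1.08, -0.795, 1.795)–(-1.08, -1.06, 1.795)  len=0.2650
  (v3,v7,v2) [-+-] → (-1.08, 1.06, 1.795)–(-1.08, 1.06, -1.34625)  len=3.1412
  (v6,v4,v2) [++-] → (-1.08, 0.795, -1.795)–(-1.08, 1.06, -1.795)  len=0.2650
  (v2,v7,v6) [-++] → (-1.08, 1.06, -1.34625)–(-1.08, 1.06, -1.795)  len=0.4487

Chained into 1 loop(s):
  loop 1: 8 segments, perimeter = 11.4200
Total perimeter = 11.420


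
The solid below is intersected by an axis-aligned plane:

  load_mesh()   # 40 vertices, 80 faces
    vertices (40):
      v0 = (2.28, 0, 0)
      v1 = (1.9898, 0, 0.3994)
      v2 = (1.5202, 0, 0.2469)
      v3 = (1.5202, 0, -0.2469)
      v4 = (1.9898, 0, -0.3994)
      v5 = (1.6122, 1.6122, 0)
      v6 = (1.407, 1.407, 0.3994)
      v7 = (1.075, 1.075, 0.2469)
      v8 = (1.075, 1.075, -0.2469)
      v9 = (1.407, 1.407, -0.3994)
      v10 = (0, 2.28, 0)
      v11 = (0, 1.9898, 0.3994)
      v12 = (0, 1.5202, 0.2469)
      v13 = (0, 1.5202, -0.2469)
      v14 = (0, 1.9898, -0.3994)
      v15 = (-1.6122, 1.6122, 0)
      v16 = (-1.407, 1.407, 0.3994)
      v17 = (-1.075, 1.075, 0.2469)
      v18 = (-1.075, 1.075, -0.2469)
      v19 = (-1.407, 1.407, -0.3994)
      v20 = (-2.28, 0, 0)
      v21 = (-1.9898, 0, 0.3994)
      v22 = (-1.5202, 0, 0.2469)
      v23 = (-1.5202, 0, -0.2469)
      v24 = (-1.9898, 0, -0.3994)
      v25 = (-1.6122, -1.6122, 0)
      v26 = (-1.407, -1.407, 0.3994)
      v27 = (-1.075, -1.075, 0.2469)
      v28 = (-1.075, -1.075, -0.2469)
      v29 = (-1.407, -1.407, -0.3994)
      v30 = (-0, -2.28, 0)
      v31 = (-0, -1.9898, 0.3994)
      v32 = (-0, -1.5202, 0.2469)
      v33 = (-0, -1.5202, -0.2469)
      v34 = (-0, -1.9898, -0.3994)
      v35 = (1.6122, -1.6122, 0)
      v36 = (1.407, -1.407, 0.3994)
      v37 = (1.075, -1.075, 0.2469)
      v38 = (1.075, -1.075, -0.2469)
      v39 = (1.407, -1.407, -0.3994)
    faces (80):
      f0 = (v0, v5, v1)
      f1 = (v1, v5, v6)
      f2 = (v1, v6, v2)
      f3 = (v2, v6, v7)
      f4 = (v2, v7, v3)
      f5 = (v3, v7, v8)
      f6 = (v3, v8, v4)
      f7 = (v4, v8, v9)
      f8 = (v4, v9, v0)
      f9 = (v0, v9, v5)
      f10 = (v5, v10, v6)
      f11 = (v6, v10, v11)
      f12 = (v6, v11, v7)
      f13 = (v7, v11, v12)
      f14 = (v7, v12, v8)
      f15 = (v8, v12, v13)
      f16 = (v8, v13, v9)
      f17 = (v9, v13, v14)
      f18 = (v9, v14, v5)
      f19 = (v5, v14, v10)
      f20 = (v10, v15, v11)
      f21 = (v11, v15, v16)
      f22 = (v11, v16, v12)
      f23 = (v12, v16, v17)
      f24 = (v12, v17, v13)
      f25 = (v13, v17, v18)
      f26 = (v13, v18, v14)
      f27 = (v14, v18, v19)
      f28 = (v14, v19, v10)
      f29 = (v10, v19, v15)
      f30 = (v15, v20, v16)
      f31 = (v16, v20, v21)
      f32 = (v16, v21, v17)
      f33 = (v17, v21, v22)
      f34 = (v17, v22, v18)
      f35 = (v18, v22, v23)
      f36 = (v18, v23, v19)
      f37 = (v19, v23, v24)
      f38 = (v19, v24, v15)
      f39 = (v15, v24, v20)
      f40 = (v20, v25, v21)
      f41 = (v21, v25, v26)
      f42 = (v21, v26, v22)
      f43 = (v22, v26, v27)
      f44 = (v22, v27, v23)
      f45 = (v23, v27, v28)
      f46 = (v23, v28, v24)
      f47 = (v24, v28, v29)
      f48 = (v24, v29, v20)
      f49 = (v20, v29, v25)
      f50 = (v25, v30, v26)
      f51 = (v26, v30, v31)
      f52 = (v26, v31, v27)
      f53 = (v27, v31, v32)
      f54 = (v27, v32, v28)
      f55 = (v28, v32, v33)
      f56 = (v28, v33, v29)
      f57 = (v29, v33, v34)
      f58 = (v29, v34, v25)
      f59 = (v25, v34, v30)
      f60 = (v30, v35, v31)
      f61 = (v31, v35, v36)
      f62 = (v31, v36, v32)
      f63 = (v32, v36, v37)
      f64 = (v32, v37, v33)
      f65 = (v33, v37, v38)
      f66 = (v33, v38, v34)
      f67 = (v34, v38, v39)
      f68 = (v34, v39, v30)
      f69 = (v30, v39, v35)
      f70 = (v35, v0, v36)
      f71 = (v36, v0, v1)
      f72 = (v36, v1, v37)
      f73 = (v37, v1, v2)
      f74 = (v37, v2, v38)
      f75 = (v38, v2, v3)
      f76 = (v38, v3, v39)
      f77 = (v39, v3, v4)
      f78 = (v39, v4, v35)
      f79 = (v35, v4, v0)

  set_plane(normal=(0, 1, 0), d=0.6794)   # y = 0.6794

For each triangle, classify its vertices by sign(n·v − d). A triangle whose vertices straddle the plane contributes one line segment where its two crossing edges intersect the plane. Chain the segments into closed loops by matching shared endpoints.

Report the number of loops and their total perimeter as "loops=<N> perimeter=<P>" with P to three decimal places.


loops=2 perimeter=4.937

Straddling triangles (20 of 80):
  (v0,v5,v1) [-+-] → (1.99858, 0.6794, 0)–(1.83067, 0.6794, 0.231088)  len=0.2856
  (v1,v5,v6) [-++] → (1.83067, 0.6794, 0.231088)–(1.70838, 0.6794, 0.3994)  len=0.2080
  (v1,v6,v2) [-+-] → (1.70838, 0.6794, 0.3994)–(1.46554, 0.6794, 0.320538)  len=0.2553
  (v2,v6,v7) [-++] → (1.46554, 0.6794, 0.320538)–(1.23883, 0.6794, 0.2469)  len=0.2384
  (v2,v7,v3) [-+-] → (1.23883, 0.6794, 0.2469)–(1.23883, 0.6794, 0.0651816)  len=0.1817
  (v3,v7,v8) [-++] → (1.23883, 0.6794, 0.0651816)–(1.23883, 0.6794, -0.2469)  len=0.3121
  (v3,v8,v4) [-+-] → (1.23883, 0.6794, -0.2469)–(1.41165, 0.6794, -0.30302)  len=0.1817
  (v4,v8,v9) [-++] → (1.41165, 0.6794, -0.30302)–(1.70838, 0.6794, -0.3994)  len=0.3120
  (v4,v9,v0) [-+-] → (1.70838, 0.6794, -0.3994)–(1.85845, 0.6794, -0.192859)  len=0.2553
  (v0,v9,v5) [-++] → (1.85845, 0.6794, -0.192859)–(1.99858, 0.6794, 0)  len=0.2384
  (v15,v20,v16) [+-+] → (-1.99858, 0.6794, 0)–(-1.85845, 0.6794, 0.192859)  len=0.2384
  (v16,v20,v21) [+--] → (-1.85845, 0.6794, 0.192859)–(-1.70838, 0.6794, 0.3994)  len=0.2553
  (v16,v21,v17) [+-+] → (-1.70838, 0.6794, 0.3994)–(-1.41165, 0.6794, 0.30302)  len=0.3120
  (v17,v21,v22) [+--] → (-1.41165, 0.6794, 0.30302)–(-1.23883, 0.6794, 0.2469)  len=0.1817
  (v17,v22,v18) [+-+] → (-1.23883, 0.6794, 0.2469)–(-1.23883, 0.6794, -0.0651816)  len=0.3121
  (v18,v22,v23) [+--] → (-1.23883, 0.6794, -0.0651816)–(-1.23883, 0.6794, -0.2469)  len=0.1817
  (v18,v23,v19) [+-+] → (-1.23883, 0.6794, -0.2469)–(-1.46554, 0.6794, -0.320538)  len=0.2384
  (v19,v23,v24) [+--] → (-1.46554, 0.6794, -0.320538)–(-1.70838, 0.6794, -0.3994)  len=0.2553
  (v19,v24,v15) [+-+] → (-1.70838, 0.6794, -0.3994)–(-1.83067, 0.6794, -0.231088)  len=0.2080
  (v15,v24,v20) [+--] → (-1.83067, 0.6794, -0.231088)–(-1.99858, 0.6794, 0)  len=0.2856

Chained into 2 loop(s):
  loop 1: 10 segments, perimeter = 2.4686
  loop 2: 10 segments, perimeter = 2.4686
Total perimeter = 4.937


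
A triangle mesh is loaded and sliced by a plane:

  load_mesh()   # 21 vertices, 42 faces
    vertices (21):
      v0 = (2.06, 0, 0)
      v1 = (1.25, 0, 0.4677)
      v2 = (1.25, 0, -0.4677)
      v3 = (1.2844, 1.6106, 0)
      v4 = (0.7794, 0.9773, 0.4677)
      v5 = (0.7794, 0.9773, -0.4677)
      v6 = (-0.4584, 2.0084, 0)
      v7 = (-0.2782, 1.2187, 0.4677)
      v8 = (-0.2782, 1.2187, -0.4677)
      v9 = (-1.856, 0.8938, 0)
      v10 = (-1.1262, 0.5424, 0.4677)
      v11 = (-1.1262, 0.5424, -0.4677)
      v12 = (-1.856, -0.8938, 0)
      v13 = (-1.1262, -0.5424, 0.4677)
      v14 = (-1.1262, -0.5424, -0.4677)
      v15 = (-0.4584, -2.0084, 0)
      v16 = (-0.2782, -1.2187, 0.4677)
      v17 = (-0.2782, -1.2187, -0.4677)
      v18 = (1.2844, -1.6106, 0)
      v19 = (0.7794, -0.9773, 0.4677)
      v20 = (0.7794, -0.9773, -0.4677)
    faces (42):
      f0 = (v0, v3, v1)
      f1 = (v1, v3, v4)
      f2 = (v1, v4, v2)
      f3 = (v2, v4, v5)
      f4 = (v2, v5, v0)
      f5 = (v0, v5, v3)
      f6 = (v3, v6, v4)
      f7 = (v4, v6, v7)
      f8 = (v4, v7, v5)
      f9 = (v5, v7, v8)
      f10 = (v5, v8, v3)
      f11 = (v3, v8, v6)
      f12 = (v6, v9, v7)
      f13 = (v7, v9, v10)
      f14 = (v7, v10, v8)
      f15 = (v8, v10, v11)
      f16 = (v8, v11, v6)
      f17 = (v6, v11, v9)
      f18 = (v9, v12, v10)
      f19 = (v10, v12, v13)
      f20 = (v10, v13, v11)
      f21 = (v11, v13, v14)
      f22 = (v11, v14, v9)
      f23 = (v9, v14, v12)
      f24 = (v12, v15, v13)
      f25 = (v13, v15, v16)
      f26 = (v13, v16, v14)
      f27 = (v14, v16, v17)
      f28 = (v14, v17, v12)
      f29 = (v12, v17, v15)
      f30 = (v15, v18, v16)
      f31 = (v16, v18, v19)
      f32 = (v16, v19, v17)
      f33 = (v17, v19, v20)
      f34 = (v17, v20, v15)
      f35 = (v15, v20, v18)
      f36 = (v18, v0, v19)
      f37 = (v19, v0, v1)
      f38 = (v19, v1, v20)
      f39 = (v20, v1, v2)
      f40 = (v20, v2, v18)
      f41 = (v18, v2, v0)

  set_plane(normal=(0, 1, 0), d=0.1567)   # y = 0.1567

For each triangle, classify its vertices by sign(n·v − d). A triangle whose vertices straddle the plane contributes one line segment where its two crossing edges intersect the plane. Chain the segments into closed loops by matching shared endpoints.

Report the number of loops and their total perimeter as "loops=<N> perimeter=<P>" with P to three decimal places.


loops=2 perimeter=5.475

Straddling triangles (12 of 42):
  (v0,v3,v1) [-+-] → (1.98454, 0.1567, 0)–(1.25335, 0.1567, 0.422196)  len=0.8443
  (v1,v3,v4) [-++] → (1.25335, 0.1567, 0.422196)–(1.17454, 0.1567, 0.4677)  len=0.0910
  (v1,v4,v2) [-+-] → (1.17454, 0.1567, 0.4677)–(1.17454, 0.1567, -0.317718)  len=0.7854
  (v2,v4,v5) [-++] → (1.17454, 0.1567, -0.317718)–(1.17454, 0.1567, -0.4677)  len=0.1500
  (v2,v5,v0) [-+-] → (1.17454, 0.1567, -0.4677)–(1.85467, 0.1567, -0.0749909)  len=0.7854
  (v0,v5,v3) [-++] → (1.85467, 0.1567, -0.0749909)–(1.98454, 0.1567, 0)  len=0.1500
  (v9,v12,v10) [+-+] → (-1.856, 0.1567, 0)–(-1.32219, 0.1567, 0.342096)  len=0.6340
  (v10,v12,v13) [+--] → (-1.32219, 0.1567, 0.342096)–(-1.1262, 0.1567, 0.4677)  len=0.2328
  (v10,v13,v11) [+-+] → (-1.1262, 0.1567, 0.4677)–(-1.1262, 0.1567, -0.135119)  len=0.6028
  (v11,v13,v14) [+--] → (-1.1262, 0.1567, -0.135119)–(-1.1262, 0.1567, -0.4677)  len=0.3326
  (v11,v14,v9) [+-+] → (-1.1262, 0.1567, -0.4677)–(-1.48145, 0.1567, -0.240037)  len=0.4219
  (v9,v14,v12) [+--] → (-1.48145, 0.1567, -0.240037)–(-1.856, 0.1567, 0)  len=0.4449

Chained into 2 loop(s):
  loop 1: 6 segments, perimeter = 2.8061
  loop 2: 6 segments, perimeter = 2.6690
Total perimeter = 5.475


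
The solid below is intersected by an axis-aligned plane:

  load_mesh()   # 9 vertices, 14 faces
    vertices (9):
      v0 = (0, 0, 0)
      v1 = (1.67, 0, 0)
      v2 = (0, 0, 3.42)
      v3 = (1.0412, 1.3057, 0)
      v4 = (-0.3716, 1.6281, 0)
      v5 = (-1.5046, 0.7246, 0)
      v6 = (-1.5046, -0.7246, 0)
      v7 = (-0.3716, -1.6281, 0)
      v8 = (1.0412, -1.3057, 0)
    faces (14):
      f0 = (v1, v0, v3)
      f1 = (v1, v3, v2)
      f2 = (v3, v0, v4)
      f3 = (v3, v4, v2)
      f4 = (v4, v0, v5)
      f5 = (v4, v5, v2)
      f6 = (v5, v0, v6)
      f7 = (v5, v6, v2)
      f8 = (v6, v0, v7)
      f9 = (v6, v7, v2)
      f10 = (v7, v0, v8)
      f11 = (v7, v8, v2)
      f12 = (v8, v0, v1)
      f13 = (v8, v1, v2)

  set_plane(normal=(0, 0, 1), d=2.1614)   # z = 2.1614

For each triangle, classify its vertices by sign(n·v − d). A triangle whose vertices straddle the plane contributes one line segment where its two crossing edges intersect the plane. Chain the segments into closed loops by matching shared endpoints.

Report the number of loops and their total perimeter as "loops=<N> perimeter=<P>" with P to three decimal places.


Straddling triangles (7 of 14):
  (v1,v3,v2) [--+] → (0.383174, 0.480513, 2.1614)–(0.61458, 0, 2.1614)  len=0.5333
  (v3,v4,v2) [--+] → (-0.136753, 0.59916, 2.1614)–(0.383174, 0.480513, 2.1614)  len=0.5333
  (v4,v5,v2) [--+] → (-0.55371, 0.266661, 2.1614)–(-0.136753, 0.59916, 2.1614)  len=0.5333
  (v5,v6,v2) [--+] → (-0.55371, -0.266661, 2.1614)–(-0.55371, 0.266661, 2.1614)  len=0.5333
  (v6,v7,v2) [--+] → (-0.136753, -0.59916, 2.1614)–(-0.55371, -0.266661, 2.1614)  len=0.5333
  (v7,v8,v2) [--+] → (0.383174, -0.480513, 2.1614)–(-0.136753, -0.59916, 2.1614)  len=0.5333
  (v8,v1,v2) [--+] → (0.61458, 0, 2.1614)–(0.383174, -0.480513, 2.1614)  len=0.5333

Chained into 1 loop(s):
  loop 1: 7 segments, perimeter = 3.7332
Total perimeter = 3.733

loops=1 perimeter=3.733


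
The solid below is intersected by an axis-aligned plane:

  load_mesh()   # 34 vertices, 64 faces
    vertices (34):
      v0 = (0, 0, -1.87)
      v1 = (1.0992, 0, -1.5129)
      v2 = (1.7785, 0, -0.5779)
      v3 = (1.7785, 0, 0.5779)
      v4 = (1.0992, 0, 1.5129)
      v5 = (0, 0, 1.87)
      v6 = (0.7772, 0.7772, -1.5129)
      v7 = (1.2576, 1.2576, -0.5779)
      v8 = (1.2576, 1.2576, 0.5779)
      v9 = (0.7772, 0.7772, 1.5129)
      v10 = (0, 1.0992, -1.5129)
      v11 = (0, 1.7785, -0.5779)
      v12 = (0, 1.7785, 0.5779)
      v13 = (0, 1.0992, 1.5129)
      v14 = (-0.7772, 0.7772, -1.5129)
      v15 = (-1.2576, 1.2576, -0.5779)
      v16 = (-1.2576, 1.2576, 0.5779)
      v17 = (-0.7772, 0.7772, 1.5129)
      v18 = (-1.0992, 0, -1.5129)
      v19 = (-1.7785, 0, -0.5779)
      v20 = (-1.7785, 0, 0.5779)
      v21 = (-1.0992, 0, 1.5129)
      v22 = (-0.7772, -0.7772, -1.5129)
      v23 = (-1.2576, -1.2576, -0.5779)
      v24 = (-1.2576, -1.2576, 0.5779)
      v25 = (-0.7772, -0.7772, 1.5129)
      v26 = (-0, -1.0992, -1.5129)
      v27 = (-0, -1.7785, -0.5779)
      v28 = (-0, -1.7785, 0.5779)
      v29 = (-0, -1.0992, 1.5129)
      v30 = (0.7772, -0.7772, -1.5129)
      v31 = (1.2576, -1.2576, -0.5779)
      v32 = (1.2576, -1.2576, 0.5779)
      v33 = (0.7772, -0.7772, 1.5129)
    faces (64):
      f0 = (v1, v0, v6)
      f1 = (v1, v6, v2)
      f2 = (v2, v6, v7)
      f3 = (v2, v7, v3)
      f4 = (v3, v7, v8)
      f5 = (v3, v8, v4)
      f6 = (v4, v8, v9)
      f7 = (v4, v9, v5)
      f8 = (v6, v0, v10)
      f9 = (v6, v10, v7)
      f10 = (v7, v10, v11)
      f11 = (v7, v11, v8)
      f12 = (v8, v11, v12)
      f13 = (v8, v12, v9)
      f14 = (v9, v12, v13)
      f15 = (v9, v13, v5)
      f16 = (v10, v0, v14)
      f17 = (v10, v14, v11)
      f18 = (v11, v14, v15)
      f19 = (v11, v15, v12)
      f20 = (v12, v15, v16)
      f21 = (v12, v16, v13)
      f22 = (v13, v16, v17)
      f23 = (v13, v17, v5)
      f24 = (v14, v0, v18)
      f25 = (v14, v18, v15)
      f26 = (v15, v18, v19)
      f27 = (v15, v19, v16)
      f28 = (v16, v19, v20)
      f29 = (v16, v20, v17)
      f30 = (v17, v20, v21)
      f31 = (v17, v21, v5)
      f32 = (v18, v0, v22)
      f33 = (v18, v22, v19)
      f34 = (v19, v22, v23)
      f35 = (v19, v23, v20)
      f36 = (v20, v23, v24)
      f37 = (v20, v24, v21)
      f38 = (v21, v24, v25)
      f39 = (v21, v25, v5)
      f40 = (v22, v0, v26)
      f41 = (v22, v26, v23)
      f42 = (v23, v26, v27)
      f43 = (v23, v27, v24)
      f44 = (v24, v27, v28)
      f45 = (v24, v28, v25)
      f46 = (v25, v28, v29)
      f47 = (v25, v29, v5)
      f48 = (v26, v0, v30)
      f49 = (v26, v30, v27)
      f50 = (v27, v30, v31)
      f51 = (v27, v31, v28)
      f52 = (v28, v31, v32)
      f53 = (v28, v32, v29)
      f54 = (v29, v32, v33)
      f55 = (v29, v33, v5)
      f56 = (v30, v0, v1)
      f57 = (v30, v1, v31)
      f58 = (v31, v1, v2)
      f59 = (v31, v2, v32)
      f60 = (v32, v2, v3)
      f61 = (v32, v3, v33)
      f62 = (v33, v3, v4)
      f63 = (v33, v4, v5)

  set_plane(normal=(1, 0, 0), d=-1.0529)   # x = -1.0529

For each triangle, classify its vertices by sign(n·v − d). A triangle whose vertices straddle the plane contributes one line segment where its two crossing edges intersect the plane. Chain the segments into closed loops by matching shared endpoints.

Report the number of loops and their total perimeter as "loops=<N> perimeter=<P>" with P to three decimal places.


Straddling triangles (20 of 64):
  (v11,v14,v15) [++-] → (-1.0529, 1.0529, -0.976307)–(-1.0529, 1.34239, -0.5779)  len=0.4925
  (v11,v15,v12) [+-+] → (-1.0529, 1.34239, -0.5779)–(-1.0529, 1.34239, -0.38977)  len=0.1881
  (v12,v15,v16) [+--] → (-1.0529, 1.34239, -0.38977)–(-1.0529, 1.34239, 0.5779)  len=0.9677
  (v12,v16,v13) [+-+] → (-1.0529, 1.34239, 0.5779)–(-1.0529, 1.23182, 0.73009)  len=0.1881
  (v13,v16,v17) [+-+] → (-1.0529, 1.23182, 0.73009)–(-1.0529, 1.0529, 0.976307)  len=0.3044
  (v14,v0,v18) [++-] → (-1.0529, 0, -1.52794)–(-1.0529, 0.111753, -1.5129)  len=0.1128
  (v14,v18,v15) [+--] → (-1.0529, 0.111753, -1.5129)–(-1.0529, 1.0529, -0.976307)  len=1.0834
  (v16,v20,v17) [--+] → (-1.0529, 0.563204, 1.25546)–(-1.0529, 1.0529, 0.976307)  len=0.5637
  (v17,v20,v21) [+--] → (-1.0529, 0.563204, 1.25546)–(-1.0529, 0.111753, 1.5129)  len=0.5197
  (v17,v21,v5) [+-+] → (-1.0529, 0.111753, 1.5129)–(-1.0529, 0, 1.52794)  len=0.1128
  (v18,v0,v22) [-++] → (-1.0529, 0, -1.52794)–(-1.0529, -0.111753, -1.5129)  len=0.1128
  (v18,v22,v19) [-+-] → (-1.0529, -0.111753, -1.5129)–(-1.0529, -0.563204, -1.25546)  len=0.5197
  (v19,v22,v23) [-+-] → (-1.0529, -0.563204, -1.25546)–(-1.0529, -1.0529, -0.976307)  len=0.5637
  (v21,v24,v25) [--+] → (-1.0529, -1.0529, 0.976307)–(-1.0529, -0.111753, 1.5129)  len=1.0834
  (v21,v25,v5) [-++] → (-1.0529, -0.111753, 1.5129)–(-1.0529, 0, 1.52794)  len=0.1128
  (v22,v26,v23) [++-] → (-1.0529, -1.23182, -0.73009)–(-1.0529, -1.0529, -0.976307)  len=0.3044
  (v23,v26,v27) [-++] → (-1.0529, -1.23182, -0.73009)–(-1.0529, -1.34239, -0.5779)  len=0.1881
  (v23,v27,v24) [-+-] → (-1.0529, -1.34239, -0.5779)–(-1.0529, -1.34239, 0.38977)  len=0.9677
  (v24,v27,v28) [-++] → (-1.0529, -1.34239, 0.38977)–(-1.0529, -1.34239, 0.5779)  len=0.1881
  (v24,v28,v25) [-++] → (-1.0529, -1.34239, 0.5779)–(-1.0529, -1.0529, 0.976307)  len=0.4925

Chained into 1 loop(s):
  loop 1: 20 segments, perimeter = 9.0660
Total perimeter = 9.066

loops=1 perimeter=9.066


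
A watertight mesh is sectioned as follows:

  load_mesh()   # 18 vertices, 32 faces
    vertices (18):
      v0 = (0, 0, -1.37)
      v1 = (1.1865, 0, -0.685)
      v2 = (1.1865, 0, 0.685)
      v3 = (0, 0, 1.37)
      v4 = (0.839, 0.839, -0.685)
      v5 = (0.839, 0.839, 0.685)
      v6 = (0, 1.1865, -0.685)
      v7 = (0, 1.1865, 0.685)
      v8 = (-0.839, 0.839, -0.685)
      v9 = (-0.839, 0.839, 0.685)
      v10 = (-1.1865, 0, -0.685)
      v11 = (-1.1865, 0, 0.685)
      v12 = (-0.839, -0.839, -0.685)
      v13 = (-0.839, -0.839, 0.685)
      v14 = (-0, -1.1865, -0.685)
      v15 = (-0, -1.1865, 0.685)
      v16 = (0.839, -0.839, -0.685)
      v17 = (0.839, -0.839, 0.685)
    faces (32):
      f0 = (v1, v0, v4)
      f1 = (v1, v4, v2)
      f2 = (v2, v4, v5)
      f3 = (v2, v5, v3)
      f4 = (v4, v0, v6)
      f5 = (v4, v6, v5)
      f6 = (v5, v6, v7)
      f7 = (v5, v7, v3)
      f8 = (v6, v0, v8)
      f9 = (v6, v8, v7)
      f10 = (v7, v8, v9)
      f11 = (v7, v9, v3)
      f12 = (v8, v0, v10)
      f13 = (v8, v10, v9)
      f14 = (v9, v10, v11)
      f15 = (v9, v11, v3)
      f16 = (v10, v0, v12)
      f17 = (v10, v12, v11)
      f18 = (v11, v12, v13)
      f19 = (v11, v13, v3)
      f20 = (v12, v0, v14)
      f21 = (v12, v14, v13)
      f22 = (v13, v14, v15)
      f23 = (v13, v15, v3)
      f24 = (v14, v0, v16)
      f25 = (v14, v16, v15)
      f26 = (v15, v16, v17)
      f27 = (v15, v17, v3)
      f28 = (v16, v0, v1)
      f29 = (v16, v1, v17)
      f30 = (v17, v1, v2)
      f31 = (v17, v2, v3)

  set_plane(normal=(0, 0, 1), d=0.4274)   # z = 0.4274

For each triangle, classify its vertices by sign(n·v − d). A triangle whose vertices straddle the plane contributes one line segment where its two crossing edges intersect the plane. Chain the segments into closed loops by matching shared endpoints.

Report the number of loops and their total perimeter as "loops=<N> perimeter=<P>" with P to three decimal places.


Straddling triangles (16 of 32):
  (v1,v4,v2) [--+] → (1.12116, 0.157756, 0.4274)–(1.1865, 0, 0.4274)  len=0.1708
  (v2,v4,v5) [+-+] → (1.12116, 0.157756, 0.4274)–(0.839, 0.839, 0.4274)  len=0.7374
  (v4,v6,v5) [--+] → (0.681244, 0.90434, 0.4274)–(0.839, 0.839, 0.4274)  len=0.1708
  (v5,v6,v7) [+-+] → (0.681244, 0.90434, 0.4274)–(0, 1.1865, 0.4274)  len=0.7374
  (v6,v8,v7) [--+] → (-0.157756, 1.12116, 0.4274)–(0, 1.1865, 0.4274)  len=0.1708
  (v7,v8,v9) [+-+] → (-0.157756, 1.12116, 0.4274)–(-0.839, 0.839, 0.4274)  len=0.7374
  (v8,v10,v9) [--+] → (-0.90434, 0.681244, 0.4274)–(-0.839, 0.839, 0.4274)  len=0.1708
  (v9,v10,v11) [+-+] → (-0.90434, 0.681244, 0.4274)–(-1.1865, 0, 0.4274)  len=0.7374
  (v10,v12,v11) [--+] → (-1.12116, -0.157756, 0.4274)–(-1.1865, 0, 0.4274)  len=0.1708
  (v11,v12,v13) [+-+] → (-1.12116, -0.157756, 0.4274)–(-0.839, -0.839, 0.4274)  len=0.7374
  (v12,v14,v13) [--+] → (-0.681244, -0.90434, 0.4274)–(-0.839, -0.839, 0.4274)  len=0.1708
  (v13,v14,v15) [+-+] → (-0.681244, -0.90434, 0.4274)–(0, -1.1865, 0.4274)  len=0.7374
  (v14,v16,v15) [--+] → (0.157756, -1.12116, 0.4274)–(0, -1.1865, 0.4274)  len=0.1708
  (v15,v16,v17) [+-+] → (0.157756, -1.12116, 0.4274)–(0.839, -0.839, 0.4274)  len=0.7374
  (v16,v1,v17) [--+] → (0.90434, -0.681244, 0.4274)–(0.839, -0.839, 0.4274)  len=0.1708
  (v17,v1,v2) [+-+] → (0.90434, -0.681244, 0.4274)–(1.1865, 0, 0.4274)  len=0.7374

Chained into 1 loop(s):
  loop 1: 16 segments, perimeter = 7.2649
Total perimeter = 7.265

loops=1 perimeter=7.265


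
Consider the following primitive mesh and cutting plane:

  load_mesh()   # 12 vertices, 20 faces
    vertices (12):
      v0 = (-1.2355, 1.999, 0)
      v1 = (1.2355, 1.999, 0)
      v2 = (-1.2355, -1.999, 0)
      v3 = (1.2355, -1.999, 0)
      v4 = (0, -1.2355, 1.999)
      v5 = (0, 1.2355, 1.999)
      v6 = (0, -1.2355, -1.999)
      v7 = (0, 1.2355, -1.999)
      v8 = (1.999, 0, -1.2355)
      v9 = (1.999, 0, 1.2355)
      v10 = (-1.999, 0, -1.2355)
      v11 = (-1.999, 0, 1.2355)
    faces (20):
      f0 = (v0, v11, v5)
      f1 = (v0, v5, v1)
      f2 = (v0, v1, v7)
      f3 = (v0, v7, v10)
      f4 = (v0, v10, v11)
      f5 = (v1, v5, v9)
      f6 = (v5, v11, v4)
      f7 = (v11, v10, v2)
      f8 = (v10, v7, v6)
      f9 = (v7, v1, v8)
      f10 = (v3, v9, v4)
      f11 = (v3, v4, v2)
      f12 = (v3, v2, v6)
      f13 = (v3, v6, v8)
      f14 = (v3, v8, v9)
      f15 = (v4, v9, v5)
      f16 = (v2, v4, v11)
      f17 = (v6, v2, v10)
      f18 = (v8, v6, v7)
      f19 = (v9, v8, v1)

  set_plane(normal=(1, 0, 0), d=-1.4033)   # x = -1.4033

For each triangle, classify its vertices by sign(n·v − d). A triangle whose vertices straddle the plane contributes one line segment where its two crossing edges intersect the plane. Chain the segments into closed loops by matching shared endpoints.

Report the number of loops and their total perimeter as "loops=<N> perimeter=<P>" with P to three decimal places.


Straddling triangles (8 of 20):
  (v0,v11,v5) [+-+] → (-1.4033, 1.55967, 0.271535)–(-1.4033, 0.368178, 1.46302)  len=1.6850
  (v0,v7,v10) [++-] → (-1.4033, 0.368178, -1.46302)–(-1.4033, 1.55967, -0.271535)  len=1.6850
  (v0,v10,v11) [+--] → (-1.4033, 1.55967, -0.271535)–(-1.4033, 1.55967, 0.271535)  len=0.5431
  (v5,v11,v4) [+-+] → (-1.4033, 0.368178, 1.46302)–(-1.4033, -0.368178, 1.46302)  len=0.7364
  (v11,v10,v2) [--+] → (-1.4033, -1.55967, -0.271535)–(-1.4033, -1.55967, 0.271535)  len=0.5431
  (v10,v7,v6) [-++] → (-1.4033, 0.368178, -1.46302)–(-1.4033, -0.368178, -1.46302)  len=0.7364
  (v2,v4,v11) [++-] → (-1.4033, -0.368178, 1.46302)–(-1.4033, -1.55967, 0.271535)  len=1.6850
  (v6,v2,v10) [++-] → (-1.4033, -1.55967, -0.271535)–(-1.4033, -0.368178, -1.46302)  len=1.6850

Chained into 1 loop(s):
  loop 1: 8 segments, perimeter = 9.2989
Total perimeter = 9.299

loops=1 perimeter=9.299


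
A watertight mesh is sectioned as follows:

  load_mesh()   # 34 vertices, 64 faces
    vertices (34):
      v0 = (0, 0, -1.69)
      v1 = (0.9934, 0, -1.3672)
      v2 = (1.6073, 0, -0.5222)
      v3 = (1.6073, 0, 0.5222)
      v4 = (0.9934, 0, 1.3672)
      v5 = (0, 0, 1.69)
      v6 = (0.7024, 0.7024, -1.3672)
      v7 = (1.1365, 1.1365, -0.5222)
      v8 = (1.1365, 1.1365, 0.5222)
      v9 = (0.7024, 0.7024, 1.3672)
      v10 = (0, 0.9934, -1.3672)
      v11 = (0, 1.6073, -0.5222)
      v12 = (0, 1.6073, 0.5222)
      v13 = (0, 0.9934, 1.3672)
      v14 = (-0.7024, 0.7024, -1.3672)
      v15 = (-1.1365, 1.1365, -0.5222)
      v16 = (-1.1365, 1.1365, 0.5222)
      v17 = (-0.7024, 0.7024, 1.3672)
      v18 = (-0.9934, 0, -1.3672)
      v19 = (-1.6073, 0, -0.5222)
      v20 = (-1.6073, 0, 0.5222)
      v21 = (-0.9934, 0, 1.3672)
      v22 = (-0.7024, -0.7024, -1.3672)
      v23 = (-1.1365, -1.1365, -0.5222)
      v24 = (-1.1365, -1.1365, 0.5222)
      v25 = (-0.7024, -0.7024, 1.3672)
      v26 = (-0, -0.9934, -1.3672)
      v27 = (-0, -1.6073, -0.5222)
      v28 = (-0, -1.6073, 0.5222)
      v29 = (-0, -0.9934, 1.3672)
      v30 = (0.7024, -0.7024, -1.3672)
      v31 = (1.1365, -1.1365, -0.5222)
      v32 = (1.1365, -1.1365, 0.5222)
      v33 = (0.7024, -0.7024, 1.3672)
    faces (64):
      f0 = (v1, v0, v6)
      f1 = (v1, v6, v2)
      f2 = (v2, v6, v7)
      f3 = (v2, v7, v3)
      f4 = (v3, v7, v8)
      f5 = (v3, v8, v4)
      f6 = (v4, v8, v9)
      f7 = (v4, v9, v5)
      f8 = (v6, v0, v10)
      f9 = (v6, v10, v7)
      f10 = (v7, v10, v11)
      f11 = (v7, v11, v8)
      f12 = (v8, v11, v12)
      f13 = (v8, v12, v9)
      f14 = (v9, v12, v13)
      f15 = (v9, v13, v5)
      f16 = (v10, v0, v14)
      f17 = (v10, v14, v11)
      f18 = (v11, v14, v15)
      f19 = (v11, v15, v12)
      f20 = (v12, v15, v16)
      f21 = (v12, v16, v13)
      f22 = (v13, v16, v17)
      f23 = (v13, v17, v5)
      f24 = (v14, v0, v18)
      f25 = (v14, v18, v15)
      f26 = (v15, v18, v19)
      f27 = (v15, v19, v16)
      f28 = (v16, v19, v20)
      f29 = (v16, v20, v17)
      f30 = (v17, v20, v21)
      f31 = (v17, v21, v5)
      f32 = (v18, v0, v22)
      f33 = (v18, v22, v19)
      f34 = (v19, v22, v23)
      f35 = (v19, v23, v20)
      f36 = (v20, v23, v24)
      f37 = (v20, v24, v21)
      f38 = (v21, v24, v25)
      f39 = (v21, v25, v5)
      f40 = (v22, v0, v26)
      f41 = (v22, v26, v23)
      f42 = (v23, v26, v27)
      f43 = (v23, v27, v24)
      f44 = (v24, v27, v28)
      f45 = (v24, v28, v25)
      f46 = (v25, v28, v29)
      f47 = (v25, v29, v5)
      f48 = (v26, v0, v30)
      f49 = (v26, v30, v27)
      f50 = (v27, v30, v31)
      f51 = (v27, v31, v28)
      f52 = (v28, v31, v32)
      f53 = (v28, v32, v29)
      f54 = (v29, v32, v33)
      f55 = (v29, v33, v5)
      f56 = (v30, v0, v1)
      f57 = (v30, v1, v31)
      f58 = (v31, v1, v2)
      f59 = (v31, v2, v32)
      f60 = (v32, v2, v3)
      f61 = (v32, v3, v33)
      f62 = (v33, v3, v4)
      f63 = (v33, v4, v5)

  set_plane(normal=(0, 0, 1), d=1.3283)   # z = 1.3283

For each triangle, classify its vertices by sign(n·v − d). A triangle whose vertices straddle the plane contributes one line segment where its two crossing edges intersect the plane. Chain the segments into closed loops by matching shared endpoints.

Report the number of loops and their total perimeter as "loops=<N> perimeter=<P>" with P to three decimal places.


loops=1 perimeter=6.255

Straddling triangles (16 of 64):
  (v3,v8,v4) [--+] → (0.999988, 0.0523193, 1.3283)–(1.02166, 0, 1.3283)  len=0.0566
  (v4,v8,v9) [+-+] → (0.999988, 0.0523193, 1.3283)–(0.722384, 0.722384, 1.3283)  len=0.7253
  (v8,v12,v9) [--+] → (0.670065, 0.744058, 1.3283)–(0.722384, 0.722384, 1.3283)  len=0.0566
  (v9,v12,v13) [+-+] → (0.670065, 0.744058, 1.3283)–(0, 1.02166, 1.3283)  len=0.7253
  (v12,v16,v13) [--+] → (-0.0523193, 0.999988, 1.3283)–(0, 1.02166, 1.3283)  len=0.0566
  (v13,v16,v17) [+-+] → (-0.0523193, 0.999988, 1.3283)–(-0.722384, 0.722384, 1.3283)  len=0.7253
  (v16,v20,v17) [--+] → (-0.744058, 0.670065, 1.3283)–(-0.722384, 0.722384, 1.3283)  len=0.0566
  (v17,v20,v21) [+-+] → (-0.744058, 0.670065, 1.3283)–(-1.02166, 0, 1.3283)  len=0.7253
  (v20,v24,v21) [--+] → (-0.999988, -0.0523193, 1.3283)–(-1.02166, 0, 1.3283)  len=0.0566
  (v21,v24,v25) [+-+] → (-0.999988, -0.0523193, 1.3283)–(-0.722384, -0.722384, 1.3283)  len=0.7253
  (v24,v28,v25) [--+] → (-0.670065, -0.744058, 1.3283)–(-0.722384, -0.722384, 1.3283)  len=0.0566
  (v25,v28,v29) [+-+] → (-0.670065, -0.744058, 1.3283)–(0, -1.02166, 1.3283)  len=0.7253
  (v28,v32,v29) [--+] → (0.0523193, -0.999988, 1.3283)–(0, -1.02166, 1.3283)  len=0.0566
  (v29,v32,v33) [+-+] → (0.0523193, -0.999988, 1.3283)–(0.722384, -0.722384, 1.3283)  len=0.7253
  (v32,v3,v33) [--+] → (0.744058, -0.670065, 1.3283)–(0.722384, -0.722384, 1.3283)  len=0.0566
  (v33,v3,v4) [+-+] → (0.744058, -0.670065, 1.3283)–(1.02166, 0, 1.3283)  len=0.7253

Chained into 1 loop(s):
  loop 1: 16 segments, perimeter = 6.2554
Total perimeter = 6.255
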